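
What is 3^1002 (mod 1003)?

3^1 ≡ 3 (mod 1003)
3^2 ≡ 3^2 = 9 ≡ 9 (mod 1003)
3^4 ≡ 9^2 = 81 ≡ 81 (mod 1003)
3^8 ≡ 81^2 = 6561 ≡ 543 (mod 1003)
3^16 ≡ 543^2 = 294849 ≡ 970 (mod 1003)
3^32 ≡ 970^2 = 940900 ≡ 86 (mod 1003)
3^64 ≡ 86^2 = 7396 ≡ 375 (mod 1003)
3^128 ≡ 375^2 = 140625 ≡ 205 (mod 1003)
3^256 ≡ 205^2 = 42025 ≡ 902 (mod 1003)
3^512 ≡ 902^2 = 813604 ≡ 171 (mod 1003)
1002 = 512 + 256 + 128 + 64 + 32 + 8 + 2 in binary powers of 2.
So 3^1002 ≡ 171 · 902 · 205 · 375 · 86 · 543 · 9 ≡ 144 (mod 1003).
Since 144 ≠ 1, base 3 is a Fermat witness: 1003 is composite.

144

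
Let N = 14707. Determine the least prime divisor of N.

14707 is odd.
Digit sum 19, not divisible by 3.
Ends in 7: not divisible by 5.
7: 14707 = 7·2101

7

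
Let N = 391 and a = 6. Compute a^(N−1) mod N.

25

6^1 ≡ 6 (mod 391)
6^2 ≡ 6^2 = 36 ≡ 36 (mod 391)
6^4 ≡ 36^2 = 1296 ≡ 123 (mod 391)
6^8 ≡ 123^2 = 15129 ≡ 271 (mod 391)
6^16 ≡ 271^2 = 73441 ≡ 324 (mod 391)
6^32 ≡ 324^2 = 104976 ≡ 188 (mod 391)
6^64 ≡ 188^2 = 35344 ≡ 154 (mod 391)
6^128 ≡ 154^2 = 23716 ≡ 256 (mod 391)
6^256 ≡ 256^2 = 65536 ≡ 239 (mod 391)
390 = 256 + 128 + 4 + 2 in binary powers of 2.
So 6^390 ≡ 239 · 256 · 123 · 36 ≡ 25 (mod 391).
Since 25 ≠ 1, base 6 is a Fermat witness: 391 is composite.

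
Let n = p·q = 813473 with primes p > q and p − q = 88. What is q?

Since p = q + 88, we have 813473 = q(q + 88), so q² + 88q − 813473 = 0.
Discriminant: 88² + 4·813473 = 7744 + 3253892 = 3261636; √3261636 = 1806.
q = (−88 + 1806)/2 = 859, and p = q + 88 = 947.
Check: 859 · 947 = 813473.

859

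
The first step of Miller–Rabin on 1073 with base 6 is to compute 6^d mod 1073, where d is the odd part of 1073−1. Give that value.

734

1073 − 1 = 1072 = 2^4 · 67, so d = 67.
6^1 ≡ 6 (mod 1073)
6^2 ≡ 6^2 = 36 ≡ 36 (mod 1073)
6^4 ≡ 36^2 = 1296 ≡ 223 (mod 1073)
6^8 ≡ 223^2 = 49729 ≡ 371 (mod 1073)
6^16 ≡ 371^2 = 137641 ≡ 297 (mod 1073)
6^32 ≡ 297^2 = 88209 ≡ 223 (mod 1073)
6^64 ≡ 223^2 = 49729 ≡ 371 (mod 1073)
67 = 64 + 2 + 1 in binary powers of 2.
So 6^67 ≡ 371 · 36 · 6 ≡ 734 (mod 1073).
Squaring chain: 734 → 110 → 297 → 223; never reaches −1, so base 6 is a Miller–Rabin witness that 1073 is composite.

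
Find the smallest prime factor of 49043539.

49043539 is odd.
Digit sum 37, not divisible by 3.
Ends in 9: not divisible by 5.
7: 49043539 = 7·7006219 + 6
11: 49043539 = 11·4458503 + 6
13: 49043539 = 13·3772579 + 12
17: 49043539 = 17·2884914 + 1
19: 49043539 = 19·2581238 + 17
23: 49043539 = 23·2132327 + 18
29: 49043539 = 29·1691156 + 15
31: 49043539 = 31·1582049 + 20
37: 49043539 = 37·1325501 + 2
41: 49043539 = 41·1196183 + 36
43: 49043539 = 43·1140547 + 18
47: 49043539 = 47·1043479 + 26
53: 49043539 = 53·925349 + 42
59: 49043539 = 59·831246 + 25
61: 49043539 = 61·803992 + 27
67: 49043539 = 67·731993 + 8
71: 49043539 = 71·690754 + 5
73: 49043539 = 73·671829 + 22
79: 49043539 = 79·620804 + 23
83: 49043539 = 83·590886 + 1
89: 49043539 = 89·551051

89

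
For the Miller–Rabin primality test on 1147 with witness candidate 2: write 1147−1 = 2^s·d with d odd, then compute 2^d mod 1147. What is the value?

1124

1147 − 1 = 1146 = 2^1 · 573, so d = 573.
2^1 ≡ 2 (mod 1147)
2^2 ≡ 2^2 = 4 ≡ 4 (mod 1147)
2^4 ≡ 4^2 = 16 ≡ 16 (mod 1147)
2^8 ≡ 16^2 = 256 ≡ 256 (mod 1147)
2^16 ≡ 256^2 = 65536 ≡ 157 (mod 1147)
2^32 ≡ 157^2 = 24649 ≡ 562 (mod 1147)
2^64 ≡ 562^2 = 315844 ≡ 419 (mod 1147)
2^128 ≡ 419^2 = 175561 ≡ 70 (mod 1147)
2^256 ≡ 70^2 = 4900 ≡ 312 (mod 1147)
2^512 ≡ 312^2 = 97344 ≡ 996 (mod 1147)
573 = 512 + 32 + 16 + 8 + 4 + 1 in binary powers of 2.
So 2^573 ≡ 996 · 562 · 157 · 256 · 16 · 2 ≡ 1124 (mod 1147).
Squaring chain: 1124; never reaches −1, so base 2 is a Miller–Rabin witness that 1147 is composite.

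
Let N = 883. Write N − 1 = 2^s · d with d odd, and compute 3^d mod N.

883 − 1 = 882 = 2^1 · 441, so d = 441.
3^1 ≡ 3 (mod 883)
3^2 ≡ 3^2 = 9 ≡ 9 (mod 883)
3^4 ≡ 9^2 = 81 ≡ 81 (mod 883)
3^8 ≡ 81^2 = 6561 ≡ 380 (mod 883)
3^16 ≡ 380^2 = 144400 ≡ 471 (mod 883)
3^32 ≡ 471^2 = 221841 ≡ 208 (mod 883)
3^64 ≡ 208^2 = 43264 ≡ 880 (mod 883)
3^128 ≡ 880^2 = 774400 ≡ 9 (mod 883)
3^256 ≡ 9^2 = 81 ≡ 81 (mod 883)
441 = 256 + 128 + 32 + 16 + 8 + 1 in binary powers of 2.
So 3^441 ≡ 81 · 9 · 208 · 471 · 380 · 3 ≡ 882 (mod 883).
Since 3^d ≡ 882 (mod 883), base 3 does not prove 883 composite.

882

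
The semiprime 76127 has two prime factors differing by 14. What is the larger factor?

283

Since p = q + 14, we have 76127 = q(q + 14), so q² + 14q − 76127 = 0.
Discriminant: 14² + 4·76127 = 196 + 304508 = 304704; √304704 = 552.
q = (−14 + 552)/2 = 269, and p = q + 14 = 283.
Check: 269 · 283 = 76127.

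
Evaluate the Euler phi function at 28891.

28552

Factor: 28891 = 167 · 173.
φ(28891) = (167−1) · (173−1) = 166 · 172 = 28552.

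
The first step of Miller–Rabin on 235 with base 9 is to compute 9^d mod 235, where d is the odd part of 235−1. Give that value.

235 − 1 = 234 = 2^1 · 117, so d = 117.
9^1 ≡ 9 (mod 235)
9^2 ≡ 9^2 = 81 ≡ 81 (mod 235)
9^4 ≡ 81^2 = 6561 ≡ 216 (mod 235)
9^8 ≡ 216^2 = 46656 ≡ 126 (mod 235)
9^16 ≡ 126^2 = 15876 ≡ 131 (mod 235)
9^32 ≡ 131^2 = 17161 ≡ 6 (mod 235)
9^64 ≡ 6^2 = 36 ≡ 36 (mod 235)
117 = 64 + 32 + 16 + 4 + 1 in binary powers of 2.
So 9^117 ≡ 36 · 6 · 131 · 216 · 9 ≡ 34 (mod 235).
Squaring chain: 34; never reaches −1, so base 9 is a Miller–Rabin witness that 235 is composite.

34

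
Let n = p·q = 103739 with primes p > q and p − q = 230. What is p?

Since p = q + 230, we have 103739 = q(q + 230), so q² + 230q − 103739 = 0.
Discriminant: 230² + 4·103739 = 52900 + 414956 = 467856; √467856 = 684.
q = (−230 + 684)/2 = 227, and p = q + 230 = 457.
Check: 227 · 457 = 103739.

457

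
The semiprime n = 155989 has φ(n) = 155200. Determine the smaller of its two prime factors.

φ(n) = (p−1)(q−1) = n − (p+q) + 1, so p + q = 155989 − 155200 + 1 = 790.
p and q are the roots of t² − 790t + 155989 = 0.
Discriminant: 790² − 4·155989 = 624100 − 623956 = 144; √144 = 12.
q = (790 − 12)/2 = 389, p = (790 + 12)/2 = 401.
Check: 389 · 401 = 155989.

389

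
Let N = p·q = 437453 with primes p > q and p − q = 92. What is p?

Since p = q + 92, we have 437453 = q(q + 92), so q² + 92q − 437453 = 0.
Discriminant: 92² + 4·437453 = 8464 + 1749812 = 1758276; √1758276 = 1326.
q = (−92 + 1326)/2 = 617, and p = q + 92 = 709.
Check: 617 · 709 = 437453.

709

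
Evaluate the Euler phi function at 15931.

Factor: 15931 = 89 · 179.
φ(15931) = (89−1) · (179−1) = 88 · 178 = 15664.

15664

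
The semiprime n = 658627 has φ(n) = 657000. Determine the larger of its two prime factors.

877

φ(n) = (p−1)(q−1) = n − (p+q) + 1, so p + q = 658627 − 657000 + 1 = 1628.
p and q are the roots of t² − 1628t + 658627 = 0.
Discriminant: 1628² − 4·658627 = 2650384 − 2634508 = 15876; √15876 = 126.
q = (1628 − 126)/2 = 751, p = (1628 + 126)/2 = 877.
Check: 751 · 877 = 658627.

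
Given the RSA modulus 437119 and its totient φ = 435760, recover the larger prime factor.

φ(n) = (p−1)(q−1) = n − (p+q) + 1, so p + q = 437119 − 435760 + 1 = 1360.
p and q are the roots of t² − 1360t + 437119 = 0.
Discriminant: 1360² − 4·437119 = 1849600 − 1748476 = 101124; √101124 = 318.
q = (1360 − 318)/2 = 521, p = (1360 + 318)/2 = 839.
Check: 521 · 839 = 437119.

839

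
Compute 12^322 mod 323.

178

12^1 ≡ 12 (mod 323)
12^2 ≡ 12^2 = 144 ≡ 144 (mod 323)
12^4 ≡ 144^2 = 20736 ≡ 64 (mod 323)
12^8 ≡ 64^2 = 4096 ≡ 220 (mod 323)
12^16 ≡ 220^2 = 48400 ≡ 273 (mod 323)
12^32 ≡ 273^2 = 74529 ≡ 239 (mod 323)
12^64 ≡ 239^2 = 57121 ≡ 273 (mod 323)
12^128 ≡ 273^2 = 74529 ≡ 239 (mod 323)
12^256 ≡ 239^2 = 57121 ≡ 273 (mod 323)
322 = 256 + 64 + 2 in binary powers of 2.
So 12^322 ≡ 273 · 273 · 144 ≡ 178 (mod 323).
Since 178 ≠ 1, base 12 is a Fermat witness: 323 is composite.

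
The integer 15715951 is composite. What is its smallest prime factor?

15715951 is odd.
Digit sum 34, not divisible by 3.
Ends in 1: not divisible by 5.
7: 15715951 = 7·2245135 + 6
11: 15715951 = 11·1428722 + 9
13: 15715951 = 13·1208919 + 4
17: 15715951 = 17·924467 + 12
19: 15715951 = 19·827155 + 6
23: 15715951 = 23·683302 + 5
29: 15715951 = 29·541929 + 10
31: 15715951 = 31·506966 + 5
37: 15715951 = 37·424755 + 16
41: 15715951 = 41·383315 + 36
43: 15715951 = 43·365487 + 10
47: 15715951 = 47·334381 + 44
53: 15715951 = 53·296527 + 20
59: 15715951 = 59·266372 + 3
61: 15715951 = 61·257638 + 33
67: 15715951 = 67·234566 + 29
71: 15715951 = 71·221351 + 30
73: 15715951 = 73·215287

73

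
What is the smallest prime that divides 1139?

1139 is odd.
Digit sum 14, not divisible by 3.
Ends in 9: not divisible by 5.
7: 1139 = 7·162 + 5
11: 1139 = 11·103 + 6
13: 1139 = 13·87 + 8
17: 1139 = 17·67

17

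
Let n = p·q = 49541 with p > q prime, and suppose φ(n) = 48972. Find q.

φ(n) = (p−1)(q−1) = n − (p+q) + 1, so p + q = 49541 − 48972 + 1 = 570.
p and q are the roots of t² − 570t + 49541 = 0.
Discriminant: 570² − 4·49541 = 324900 − 198164 = 126736; √126736 = 356.
q = (570 − 356)/2 = 107, p = (570 + 356)/2 = 463.
Check: 107 · 463 = 49541.

107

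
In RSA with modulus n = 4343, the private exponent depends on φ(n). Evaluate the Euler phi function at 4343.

4200

Factor: 4343 = 43 · 101.
φ(4343) = (43−1) · (101−1) = 42 · 100 = 4200.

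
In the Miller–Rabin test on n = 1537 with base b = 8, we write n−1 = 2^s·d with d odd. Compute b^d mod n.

1537 − 1 = 1536 = 2^9 · 3, so d = 3.
8^1 ≡ 8 (mod 1537)
8^2 ≡ 8^2 = 64 ≡ 64 (mod 1537)
3 = 2 + 1 in binary powers of 2.
So 8^3 ≡ 64 · 8 ≡ 512 (mod 1537).
Squaring chain: 512 → 854 → 778 → 1243 → 364 → 314 → 228 → 1263 → 1300; never reaches −1, so base 8 is a Miller–Rabin witness that 1537 is composite.

512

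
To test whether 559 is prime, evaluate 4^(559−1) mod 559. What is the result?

508

4^1 ≡ 4 (mod 559)
4^2 ≡ 4^2 = 16 ≡ 16 (mod 559)
4^4 ≡ 16^2 = 256 ≡ 256 (mod 559)
4^8 ≡ 256^2 = 65536 ≡ 133 (mod 559)
4^16 ≡ 133^2 = 17689 ≡ 360 (mod 559)
4^32 ≡ 360^2 = 129600 ≡ 471 (mod 559)
4^64 ≡ 471^2 = 221841 ≡ 477 (mod 559)
4^128 ≡ 477^2 = 227529 ≡ 16 (mod 559)
4^256 ≡ 16^2 = 256 ≡ 256 (mod 559)
4^512 ≡ 256^2 = 65536 ≡ 133 (mod 559)
558 = 512 + 32 + 8 + 4 + 2 in binary powers of 2.
So 4^558 ≡ 133 · 471 · 133 · 256 · 16 ≡ 508 (mod 559).
Since 508 ≠ 1, base 4 is a Fermat witness: 559 is composite.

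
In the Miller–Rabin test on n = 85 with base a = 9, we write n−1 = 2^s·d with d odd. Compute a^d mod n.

85 − 1 = 84 = 2^2 · 21, so d = 21.
9^1 ≡ 9 (mod 85)
9^2 ≡ 9^2 = 81 ≡ 81 (mod 85)
9^4 ≡ 81^2 = 6561 ≡ 16 (mod 85)
9^8 ≡ 16^2 = 256 ≡ 1 (mod 85)
9^16 ≡ 1^2 = 1 ≡ 1 (mod 85)
21 = 16 + 4 + 1 in binary powers of 2.
So 9^21 ≡ 1 · 16 · 9 ≡ 59 (mod 85).
Squaring chain: 59 → 81; never reaches −1, so base 9 is a Miller–Rabin witness that 85 is composite.

59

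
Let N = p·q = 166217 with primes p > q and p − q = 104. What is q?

359

Since p = q + 104, we have 166217 = q(q + 104), so q² + 104q − 166217 = 0.
Discriminant: 104² + 4·166217 = 10816 + 664868 = 675684; √675684 = 822.
q = (−104 + 822)/2 = 359, and p = q + 104 = 463.
Check: 359 · 463 = 166217.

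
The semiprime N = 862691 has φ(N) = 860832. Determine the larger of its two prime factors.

φ(n) = (p−1)(q−1) = n − (p+q) + 1, so p + q = 862691 − 860832 + 1 = 1860.
p and q are the roots of t² − 1860t + 862691 = 0.
Discriminant: 1860² − 4·862691 = 3459600 − 3450764 = 8836; √8836 = 94.
q = (1860 − 94)/2 = 883, p = (1860 + 94)/2 = 977.
Check: 883 · 977 = 862691.

977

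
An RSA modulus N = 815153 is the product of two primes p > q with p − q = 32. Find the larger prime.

Since p = q + 32, we have 815153 = q(q + 32), so q² + 32q − 815153 = 0.
Discriminant: 32² + 4·815153 = 1024 + 3260612 = 3261636; √3261636 = 1806.
q = (−32 + 1806)/2 = 887, and p = q + 32 = 919.
Check: 887 · 919 = 815153.

919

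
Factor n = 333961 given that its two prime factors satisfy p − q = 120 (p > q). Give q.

521

Since p = q + 120, we have 333961 = q(q + 120), so q² + 120q − 333961 = 0.
Discriminant: 120² + 4·333961 = 14400 + 1335844 = 1350244; √1350244 = 1162.
q = (−120 + 1162)/2 = 521, and p = q + 120 = 641.
Check: 521 · 641 = 333961.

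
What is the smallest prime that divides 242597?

41

242597 is odd.
Digit sum 29, not divisible by 3.
Ends in 7: not divisible by 5.
7: 242597 = 7·34656 + 5
11: 242597 = 11·22054 + 3
13: 242597 = 13·18661 + 4
17: 242597 = 17·14270 + 7
19: 242597 = 19·12768 + 5
23: 242597 = 23·10547 + 16
29: 242597 = 29·8365 + 12
31: 242597 = 31·7825 + 22
37: 242597 = 37·6556 + 25
41: 242597 = 41·5917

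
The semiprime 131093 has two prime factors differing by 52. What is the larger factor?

389

Since p = q + 52, we have 131093 = q(q + 52), so q² + 52q − 131093 = 0.
Discriminant: 52² + 4·131093 = 2704 + 524372 = 527076; √527076 = 726.
q = (−52 + 726)/2 = 337, and p = q + 52 = 389.
Check: 337 · 389 = 131093.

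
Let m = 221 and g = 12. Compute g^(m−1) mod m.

157

12^1 ≡ 12 (mod 221)
12^2 ≡ 12^2 = 144 ≡ 144 (mod 221)
12^4 ≡ 144^2 = 20736 ≡ 183 (mod 221)
12^8 ≡ 183^2 = 33489 ≡ 118 (mod 221)
12^16 ≡ 118^2 = 13924 ≡ 1 (mod 221)
12^32 ≡ 1^2 = 1 ≡ 1 (mod 221)
12^64 ≡ 1^2 = 1 ≡ 1 (mod 221)
12^128 ≡ 1^2 = 1 ≡ 1 (mod 221)
220 = 128 + 64 + 16 + 8 + 4 in binary powers of 2.
So 12^220 ≡ 1 · 1 · 1 · 118 · 183 ≡ 157 (mod 221).
Since 157 ≠ 1, base 12 is a Fermat witness: 221 is composite.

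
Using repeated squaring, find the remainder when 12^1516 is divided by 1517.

127

12^1 ≡ 12 (mod 1517)
12^2 ≡ 12^2 = 144 ≡ 144 (mod 1517)
12^4 ≡ 144^2 = 20736 ≡ 1015 (mod 1517)
12^8 ≡ 1015^2 = 1030225 ≡ 182 (mod 1517)
12^16 ≡ 182^2 = 33124 ≡ 1267 (mod 1517)
12^32 ≡ 1267^2 = 1605289 ≡ 303 (mod 1517)
12^64 ≡ 303^2 = 91809 ≡ 789 (mod 1517)
12^128 ≡ 789^2 = 622521 ≡ 551 (mod 1517)
12^256 ≡ 551^2 = 303601 ≡ 201 (mod 1517)
12^512 ≡ 201^2 = 40401 ≡ 959 (mod 1517)
12^1024 ≡ 959^2 = 919681 ≡ 379 (mod 1517)
1516 = 1024 + 256 + 128 + 64 + 32 + 8 + 4 in binary powers of 2.
So 12^1516 ≡ 379 · 201 · 551 · 789 · 303 · 182 · 1015 ≡ 127 (mod 1517).
Since 127 ≠ 1, base 12 is a Fermat witness: 1517 is composite.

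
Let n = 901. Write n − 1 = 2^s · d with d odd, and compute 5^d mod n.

901 − 1 = 900 = 2^2 · 225, so d = 225.
5^1 ≡ 5 (mod 901)
5^2 ≡ 5^2 = 25 ≡ 25 (mod 901)
5^4 ≡ 25^2 = 625 ≡ 625 (mod 901)
5^8 ≡ 625^2 = 390625 ≡ 492 (mod 901)
5^16 ≡ 492^2 = 242064 ≡ 596 (mod 901)
5^32 ≡ 596^2 = 355216 ≡ 222 (mod 901)
5^64 ≡ 222^2 = 49284 ≡ 630 (mod 901)
5^128 ≡ 630^2 = 396900 ≡ 460 (mod 901)
225 = 128 + 64 + 32 + 1 in binary powers of 2.
So 5^225 ≡ 460 · 630 · 222 · 5 ≡ 277 (mod 901).
Squaring chain: 277 → 144; never reaches −1, so base 5 is a Miller–Rabin witness that 901 is composite.

277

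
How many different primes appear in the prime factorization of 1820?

1820 = 2^2 · 455
455 = 5 · 91
91 = 7 · 13
1820 = 2^2 · 5 · 7 · 13, which has 4 distinct prime factors.

4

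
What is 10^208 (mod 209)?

199

10^1 ≡ 10 (mod 209)
10^2 ≡ 10^2 = 100 ≡ 100 (mod 209)
10^4 ≡ 100^2 = 10000 ≡ 177 (mod 209)
10^8 ≡ 177^2 = 31329 ≡ 188 (mod 209)
10^16 ≡ 188^2 = 35344 ≡ 23 (mod 209)
10^32 ≡ 23^2 = 529 ≡ 111 (mod 209)
10^64 ≡ 111^2 = 12321 ≡ 199 (mod 209)
10^128 ≡ 199^2 = 39601 ≡ 100 (mod 209)
208 = 128 + 64 + 16 in binary powers of 2.
So 10^208 ≡ 100 · 199 · 23 ≡ 199 (mod 209).
Since 199 ≠ 1, base 10 is a Fermat witness: 209 is composite.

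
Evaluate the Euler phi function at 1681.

Factor: 1681 = 41^2.
φ(1681) = 41^1·(41−1) = 1640.

1640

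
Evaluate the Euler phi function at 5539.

Factor: 5539 = 29 · 191.
φ(5539) = (29−1) · (191−1) = 28 · 190 = 5320.

5320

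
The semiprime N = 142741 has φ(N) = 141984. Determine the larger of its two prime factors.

φ(n) = (p−1)(q−1) = n − (p+q) + 1, so p + q = 142741 − 141984 + 1 = 758.
p and q are the roots of t² − 758t + 142741 = 0.
Discriminant: 758² − 4·142741 = 574564 − 570964 = 3600; √3600 = 60.
q = (758 − 60)/2 = 349, p = (758 + 60)/2 = 409.
Check: 349 · 409 = 142741.

409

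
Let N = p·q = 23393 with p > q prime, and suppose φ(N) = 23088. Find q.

149

φ(n) = (p−1)(q−1) = n − (p+q) + 1, so p + q = 23393 − 23088 + 1 = 306.
p and q are the roots of t² − 306t + 23393 = 0.
Discriminant: 306² − 4·23393 = 93636 − 93572 = 64; √64 = 8.
q = (306 − 8)/2 = 149, p = (306 + 8)/2 = 157.
Check: 149 · 157 = 23393.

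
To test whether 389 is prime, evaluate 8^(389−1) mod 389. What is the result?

8^1 ≡ 8 (mod 389)
8^2 ≡ 8^2 = 64 ≡ 64 (mod 389)
8^4 ≡ 64^2 = 4096 ≡ 206 (mod 389)
8^8 ≡ 206^2 = 42436 ≡ 35 (mod 389)
8^16 ≡ 35^2 = 1225 ≡ 58 (mod 389)
8^32 ≡ 58^2 = 3364 ≡ 252 (mod 389)
8^64 ≡ 252^2 = 63504 ≡ 97 (mod 389)
8^128 ≡ 97^2 = 9409 ≡ 73 (mod 389)
8^256 ≡ 73^2 = 5329 ≡ 272 (mod 389)
388 = 256 + 128 + 4 in binary powers of 2.
So 8^388 ≡ 272 · 73 · 206 ≡ 1 (mod 389).
Since the result is 1, base 8 gives no evidence that 389 is composite.

1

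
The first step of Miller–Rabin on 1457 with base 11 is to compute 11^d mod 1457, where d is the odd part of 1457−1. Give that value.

1158

1457 − 1 = 1456 = 2^4 · 91, so d = 91.
11^1 ≡ 11 (mod 1457)
11^2 ≡ 11^2 = 121 ≡ 121 (mod 1457)
11^4 ≡ 121^2 = 14641 ≡ 71 (mod 1457)
11^8 ≡ 71^2 = 5041 ≡ 670 (mod 1457)
11^16 ≡ 670^2 = 448900 ≡ 144 (mod 1457)
11^32 ≡ 144^2 = 20736 ≡ 338 (mod 1457)
11^64 ≡ 338^2 = 114244 ≡ 598 (mod 1457)
91 = 64 + 16 + 8 + 2 + 1 in binary powers of 2.
So 11^91 ≡ 598 · 144 · 670 · 121 · 11 ≡ 1158 (mod 1457).
Squaring chain: 1158 → 524 → 660 → 1414; never reaches −1, so base 11 is a Miller–Rabin witness that 1457 is composite.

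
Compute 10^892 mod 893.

332

10^1 ≡ 10 (mod 893)
10^2 ≡ 10^2 = 100 ≡ 100 (mod 893)
10^4 ≡ 100^2 = 10000 ≡ 177 (mod 893)
10^8 ≡ 177^2 = 31329 ≡ 74 (mod 893)
10^16 ≡ 74^2 = 5476 ≡ 118 (mod 893)
10^32 ≡ 118^2 = 13924 ≡ 529 (mod 893)
10^64 ≡ 529^2 = 279841 ≡ 332 (mod 893)
10^128 ≡ 332^2 = 110224 ≡ 385 (mod 893)
10^256 ≡ 385^2 = 148225 ≡ 880 (mod 893)
10^512 ≡ 880^2 = 774400 ≡ 169 (mod 893)
892 = 512 + 256 + 64 + 32 + 16 + 8 + 4 in binary powers of 2.
So 10^892 ≡ 169 · 880 · 332 · 529 · 118 · 74 · 177 ≡ 332 (mod 893).
Since 332 ≠ 1, base 10 is a Fermat witness: 893 is composite.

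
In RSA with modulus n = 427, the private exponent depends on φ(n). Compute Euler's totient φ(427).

Factor: 427 = 7 · 61.
φ(427) = (7−1) · (61−1) = 6 · 60 = 360.

360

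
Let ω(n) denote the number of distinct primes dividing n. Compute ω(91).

91 = 7 · 13
91 = 7 · 13, which has 2 distinct prime factors.

2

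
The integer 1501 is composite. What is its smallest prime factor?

19

1501 is odd.
Digit sum 7, not divisible by 3.
Ends in 1: not divisible by 5.
7: 1501 = 7·214 + 3
11: 1501 = 11·136 + 5
13: 1501 = 13·115 + 6
17: 1501 = 17·88 + 5
19: 1501 = 19·79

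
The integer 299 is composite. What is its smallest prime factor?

299 is odd.
Digit sum 20, not divisible by 3.
Ends in 9: not divisible by 5.
7: 299 = 7·42 + 5
11: 299 = 11·27 + 2
13: 299 = 13·23

13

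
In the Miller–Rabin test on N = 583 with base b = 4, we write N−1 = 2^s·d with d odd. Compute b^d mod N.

70

583 − 1 = 582 = 2^1 · 291, so d = 291.
4^1 ≡ 4 (mod 583)
4^2 ≡ 4^2 = 16 ≡ 16 (mod 583)
4^4 ≡ 16^2 = 256 ≡ 256 (mod 583)
4^8 ≡ 256^2 = 65536 ≡ 240 (mod 583)
4^16 ≡ 240^2 = 57600 ≡ 466 (mod 583)
4^32 ≡ 466^2 = 217156 ≡ 280 (mod 583)
4^64 ≡ 280^2 = 78400 ≡ 278 (mod 583)
4^128 ≡ 278^2 = 77284 ≡ 328 (mod 583)
4^256 ≡ 328^2 = 107584 ≡ 312 (mod 583)
291 = 256 + 32 + 2 + 1 in binary powers of 2.
So 4^291 ≡ 312 · 280 · 16 · 4 ≡ 70 (mod 583).
Squaring chain: 70; never reaches −1, so base 4 is a Miller–Rabin witness that 583 is composite.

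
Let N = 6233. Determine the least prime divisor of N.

23

6233 is odd.
Digit sum 14, not divisible by 3.
Ends in 3: not divisible by 5.
7: 6233 = 7·890 + 3
11: 6233 = 11·566 + 7
13: 6233 = 13·479 + 6
17: 6233 = 17·366 + 11
19: 6233 = 19·328 + 1
23: 6233 = 23·271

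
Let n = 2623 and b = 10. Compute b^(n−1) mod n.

10^1 ≡ 10 (mod 2623)
10^2 ≡ 10^2 = 100 ≡ 100 (mod 2623)
10^4 ≡ 100^2 = 10000 ≡ 2131 (mod 2623)
10^8 ≡ 2131^2 = 4541161 ≡ 748 (mod 2623)
10^16 ≡ 748^2 = 559504 ≡ 805 (mod 2623)
10^32 ≡ 805^2 = 648025 ≡ 144 (mod 2623)
10^64 ≡ 144^2 = 20736 ≡ 2375 (mod 2623)
10^128 ≡ 2375^2 = 5640625 ≡ 1175 (mod 2623)
10^256 ≡ 1175^2 = 1380625 ≡ 927 (mod 2623)
10^512 ≡ 927^2 = 859329 ≡ 1608 (mod 2623)
10^1024 ≡ 1608^2 = 2585664 ≡ 2009 (mod 2623)
10^2048 ≡ 2009^2 = 4036081 ≡ 1907 (mod 2623)
2622 = 2048 + 512 + 32 + 16 + 8 + 4 + 2 in binary powers of 2.
So 10^2622 ≡ 1907 · 1608 · 144 · 805 · 748 · 2131 · 100 ≡ 735 (mod 2623).
Since 735 ≠ 1, base 10 is a Fermat witness: 2623 is composite.

735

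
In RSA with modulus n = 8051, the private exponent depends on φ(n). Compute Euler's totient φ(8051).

Factor: 8051 = 83 · 97.
φ(8051) = (83−1) · (97−1) = 82 · 96 = 7872.

7872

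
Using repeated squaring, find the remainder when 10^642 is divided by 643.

10^1 ≡ 10 (mod 643)
10^2 ≡ 10^2 = 100 ≡ 100 (mod 643)
10^4 ≡ 100^2 = 10000 ≡ 355 (mod 643)
10^8 ≡ 355^2 = 126025 ≡ 640 (mod 643)
10^16 ≡ 640^2 = 409600 ≡ 9 (mod 643)
10^32 ≡ 9^2 = 81 ≡ 81 (mod 643)
10^64 ≡ 81^2 = 6561 ≡ 131 (mod 643)
10^128 ≡ 131^2 = 17161 ≡ 443 (mod 643)
10^256 ≡ 443^2 = 196249 ≡ 134 (mod 643)
10^512 ≡ 134^2 = 17956 ≡ 595 (mod 643)
642 = 512 + 128 + 2 in binary powers of 2.
So 10^642 ≡ 595 · 443 · 100 ≡ 1 (mod 643).
Since the result is 1, base 10 gives no evidence that 643 is composite.

1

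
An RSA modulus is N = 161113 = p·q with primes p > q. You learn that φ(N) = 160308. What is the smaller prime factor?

367

φ(n) = (p−1)(q−1) = n − (p+q) + 1, so p + q = 161113 − 160308 + 1 = 806.
p and q are the roots of t² − 806t + 161113 = 0.
Discriminant: 806² − 4·161113 = 649636 − 644452 = 5184; √5184 = 72.
q = (806 − 72)/2 = 367, p = (806 + 72)/2 = 439.
Check: 367 · 439 = 161113.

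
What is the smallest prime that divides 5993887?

67

5993887 is odd.
Digit sum 49, not divisible by 3.
Ends in 7: not divisible by 5.
7: 5993887 = 7·856269 + 4
11: 5993887 = 11·544898 + 9
13: 5993887 = 13·461068 + 3
17: 5993887 = 17·352581 + 10
19: 5993887 = 19·315467 + 14
23: 5993887 = 23·260603 + 18
29: 5993887 = 29·206685 + 22
31: 5993887 = 31·193351 + 6
37: 5993887 = 37·161996 + 35
41: 5993887 = 41·146192 + 15
43: 5993887 = 43·139392 + 31
47: 5993887 = 47·127529 + 24
53: 5993887 = 53·113092 + 11
59: 5993887 = 59·101591 + 18
61: 5993887 = 61·98260 + 27
67: 5993887 = 67·89461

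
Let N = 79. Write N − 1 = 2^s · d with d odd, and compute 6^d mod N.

79 − 1 = 78 = 2^1 · 39, so d = 39.
6^1 ≡ 6 (mod 79)
6^2 ≡ 6^2 = 36 ≡ 36 (mod 79)
6^4 ≡ 36^2 = 1296 ≡ 32 (mod 79)
6^8 ≡ 32^2 = 1024 ≡ 76 (mod 79)
6^16 ≡ 76^2 = 5776 ≡ 9 (mod 79)
6^32 ≡ 9^2 = 81 ≡ 2 (mod 79)
39 = 32 + 4 + 2 + 1 in binary powers of 2.
So 6^39 ≡ 2 · 32 · 36 · 6 ≡ 78 (mod 79).
Since 6^d ≡ 78 (mod 79), base 6 does not prove 79 composite.

78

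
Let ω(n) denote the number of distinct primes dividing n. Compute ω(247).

247 = 13 · 19
247 = 13 · 19, which has 2 distinct prime factors.

2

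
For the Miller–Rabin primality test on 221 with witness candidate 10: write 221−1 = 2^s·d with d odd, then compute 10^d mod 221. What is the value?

221 − 1 = 220 = 2^2 · 55, so d = 55.
10^1 ≡ 10 (mod 221)
10^2 ≡ 10^2 = 100 ≡ 100 (mod 221)
10^4 ≡ 100^2 = 10000 ≡ 55 (mod 221)
10^8 ≡ 55^2 = 3025 ≡ 152 (mod 221)
10^16 ≡ 152^2 = 23104 ≡ 120 (mod 221)
10^32 ≡ 120^2 = 14400 ≡ 35 (mod 221)
55 = 32 + 16 + 4 + 2 + 1 in binary powers of 2.
So 10^55 ≡ 35 · 120 · 55 · 100 · 10 ≡ 192 (mod 221).
Squaring chain: 192 → 178; never reaches −1, so base 10 is a Miller–Rabin witness that 221 is composite.

192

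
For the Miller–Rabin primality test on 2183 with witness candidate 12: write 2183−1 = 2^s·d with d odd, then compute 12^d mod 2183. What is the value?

2183 − 1 = 2182 = 2^1 · 1091, so d = 1091.
12^1 ≡ 12 (mod 2183)
12^2 ≡ 12^2 = 144 ≡ 144 (mod 2183)
12^4 ≡ 144^2 = 20736 ≡ 1089 (mod 2183)
12^8 ≡ 1089^2 = 1185921 ≡ 552 (mod 2183)
12^16 ≡ 552^2 = 304704 ≡ 1267 (mod 2183)
12^32 ≡ 1267^2 = 1605289 ≡ 784 (mod 2183)
12^64 ≡ 784^2 = 614656 ≡ 1233 (mod 2183)
12^128 ≡ 1233^2 = 1520289 ≡ 921 (mod 2183)
12^256 ≡ 921^2 = 848241 ≡ 1237 (mod 2183)
12^512 ≡ 1237^2 = 1530169 ≡ 2069 (mod 2183)
12^1024 ≡ 2069^2 = 4280761 ≡ 2081 (mod 2183)
1091 = 1024 + 64 + 2 + 1 in binary powers of 2.
So 12^1091 ≡ 2081 · 1233 · 144 · 12 ≡ 551 (mod 2183).
Squaring chain: 551; never reaches −1, so base 12 is a Miller–Rabin witness that 2183 is composite.

551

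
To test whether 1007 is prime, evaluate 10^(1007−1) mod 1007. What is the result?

10^1 ≡ 10 (mod 1007)
10^2 ≡ 10^2 = 100 ≡ 100 (mod 1007)
10^4 ≡ 100^2 = 10000 ≡ 937 (mod 1007)
10^8 ≡ 937^2 = 877969 ≡ 872 (mod 1007)
10^16 ≡ 872^2 = 760384 ≡ 99 (mod 1007)
10^32 ≡ 99^2 = 9801 ≡ 738 (mod 1007)
10^64 ≡ 738^2 = 544644 ≡ 864 (mod 1007)
10^128 ≡ 864^2 = 746496 ≡ 309 (mod 1007)
10^256 ≡ 309^2 = 95481 ≡ 823 (mod 1007)
10^512 ≡ 823^2 = 677329 ≡ 625 (mod 1007)
1006 = 512 + 256 + 128 + 64 + 32 + 8 + 4 + 2 in binary powers of 2.
So 10^1006 ≡ 625 · 823 · 309 · 864 · 738 · 872 · 937 · 100 ≡ 42 (mod 1007).
Since 42 ≠ 1, base 10 is a Fermat witness: 1007 is composite.

42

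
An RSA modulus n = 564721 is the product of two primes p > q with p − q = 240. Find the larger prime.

Since p = q + 240, we have 564721 = q(q + 240), so q² + 240q − 564721 = 0.
Discriminant: 240² + 4·564721 = 57600 + 2258884 = 2316484; √2316484 = 1522.
q = (−240 + 1522)/2 = 641, and p = q + 240 = 881.
Check: 641 · 881 = 564721.

881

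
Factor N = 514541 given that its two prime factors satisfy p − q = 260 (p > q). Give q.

Since p = q + 260, we have 514541 = q(q + 260), so q² + 260q − 514541 = 0.
Discriminant: 260² + 4·514541 = 67600 + 2058164 = 2125764; √2125764 = 1458.
q = (−260 + 1458)/2 = 599, and p = q + 260 = 859.
Check: 599 · 859 = 514541.

599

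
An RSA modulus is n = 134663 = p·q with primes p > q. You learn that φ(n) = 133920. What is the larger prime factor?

433

φ(n) = (p−1)(q−1) = n − (p+q) + 1, so p + q = 134663 − 133920 + 1 = 744.
p and q are the roots of t² − 744t + 134663 = 0.
Discriminant: 744² − 4·134663 = 553536 − 538652 = 14884; √14884 = 122.
q = (744 − 122)/2 = 311, p = (744 + 122)/2 = 433.
Check: 311 · 433 = 134663.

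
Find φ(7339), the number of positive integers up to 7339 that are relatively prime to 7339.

Factor: 7339 = 41 · 179.
φ(7339) = (41−1) · (179−1) = 40 · 178 = 7120.

7120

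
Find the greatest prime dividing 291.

97

291 = 3 · 97
97 is prime.
So 291 = 3 · 97; the largest prime factor is 97.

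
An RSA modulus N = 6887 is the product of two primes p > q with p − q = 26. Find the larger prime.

97

Since p = q + 26, we have 6887 = q(q + 26), so q² + 26q − 6887 = 0.
Discriminant: 26² + 4·6887 = 676 + 27548 = 28224; √28224 = 168.
q = (−26 + 168)/2 = 71, and p = q + 26 = 97.
Check: 71 · 97 = 6887.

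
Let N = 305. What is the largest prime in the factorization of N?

305 = 5 · 61
61 is prime.
So 305 = 5 · 61; the largest prime factor is 61.

61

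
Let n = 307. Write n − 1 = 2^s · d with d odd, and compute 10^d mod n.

1

307 − 1 = 306 = 2^1 · 153, so d = 153.
10^1 ≡ 10 (mod 307)
10^2 ≡ 10^2 = 100 ≡ 100 (mod 307)
10^4 ≡ 100^2 = 10000 ≡ 176 (mod 307)
10^8 ≡ 176^2 = 30976 ≡ 276 (mod 307)
10^16 ≡ 276^2 = 76176 ≡ 40 (mod 307)
10^32 ≡ 40^2 = 1600 ≡ 65 (mod 307)
10^64 ≡ 65^2 = 4225 ≡ 234 (mod 307)
10^128 ≡ 234^2 = 54756 ≡ 110 (mod 307)
153 = 128 + 16 + 8 + 1 in binary powers of 2.
So 10^153 ≡ 110 · 40 · 276 · 10 ≡ 1 (mod 307).
Since 10^d ≡ 1 (mod 307), base 10 does not prove 307 composite.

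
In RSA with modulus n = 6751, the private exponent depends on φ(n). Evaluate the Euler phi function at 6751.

Factor: 6751 = 43 · 157.
φ(6751) = (43−1) · (157−1) = 42 · 156 = 6552.

6552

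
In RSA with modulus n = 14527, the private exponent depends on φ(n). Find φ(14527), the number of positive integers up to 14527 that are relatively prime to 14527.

14256

Factor: 14527 = 73 · 199.
φ(14527) = (73−1) · (199−1) = 72 · 198 = 14256.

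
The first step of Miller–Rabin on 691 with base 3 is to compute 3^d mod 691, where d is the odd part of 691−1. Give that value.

691 − 1 = 690 = 2^1 · 345, so d = 345.
3^1 ≡ 3 (mod 691)
3^2 ≡ 3^2 = 9 ≡ 9 (mod 691)
3^4 ≡ 9^2 = 81 ≡ 81 (mod 691)
3^8 ≡ 81^2 = 6561 ≡ 342 (mod 691)
3^16 ≡ 342^2 = 116964 ≡ 185 (mod 691)
3^32 ≡ 185^2 = 34225 ≡ 366 (mod 691)
3^64 ≡ 366^2 = 133956 ≡ 593 (mod 691)
3^128 ≡ 593^2 = 351649 ≡ 621 (mod 691)
3^256 ≡ 621^2 = 385641 ≡ 63 (mod 691)
345 = 256 + 64 + 16 + 8 + 1 in binary powers of 2.
So 3^345 ≡ 63 · 593 · 185 · 342 · 3 ≡ 690 (mod 691).
Since 3^d ≡ 690 (mod 691), base 3 does not prove 691 composite.

690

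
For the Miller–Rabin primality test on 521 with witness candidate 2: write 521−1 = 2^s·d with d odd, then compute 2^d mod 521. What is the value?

286

521 − 1 = 520 = 2^3 · 65, so d = 65.
2^1 ≡ 2 (mod 521)
2^2 ≡ 2^2 = 4 ≡ 4 (mod 521)
2^4 ≡ 4^2 = 16 ≡ 16 (mod 521)
2^8 ≡ 16^2 = 256 ≡ 256 (mod 521)
2^16 ≡ 256^2 = 65536 ≡ 411 (mod 521)
2^32 ≡ 411^2 = 168921 ≡ 117 (mod 521)
2^64 ≡ 117^2 = 13689 ≡ 143 (mod 521)
65 = 64 + 1 in binary powers of 2.
So 2^65 ≡ 143 · 2 ≡ 286 (mod 521).
Squaring chain: 286 → 520 → 1; reaches −1, so base 2 does not prove 521 composite.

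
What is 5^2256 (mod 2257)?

1839

5^1 ≡ 5 (mod 2257)
5^2 ≡ 5^2 = 25 ≡ 25 (mod 2257)
5^4 ≡ 25^2 = 625 ≡ 625 (mod 2257)
5^8 ≡ 625^2 = 390625 ≡ 164 (mod 2257)
5^16 ≡ 164^2 = 26896 ≡ 2069 (mod 2257)
5^32 ≡ 2069^2 = 4280761 ≡ 1489 (mod 2257)
5^64 ≡ 1489^2 = 2217121 ≡ 747 (mod 2257)
5^128 ≡ 747^2 = 558009 ≡ 530 (mod 2257)
5^256 ≡ 530^2 = 280900 ≡ 1032 (mod 2257)
5^512 ≡ 1032^2 = 1065024 ≡ 1977 (mod 2257)
5^1024 ≡ 1977^2 = 3908529 ≡ 1662 (mod 2257)
5^2048 ≡ 1662^2 = 2762244 ≡ 1933 (mod 2257)
2256 = 2048 + 128 + 64 + 16 in binary powers of 2.
So 5^2256 ≡ 1933 · 530 · 747 · 2069 ≡ 1839 (mod 2257).
Since 1839 ≠ 1, base 5 is a Fermat witness: 2257 is composite.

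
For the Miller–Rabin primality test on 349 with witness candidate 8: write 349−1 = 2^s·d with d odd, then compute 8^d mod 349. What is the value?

136

349 − 1 = 348 = 2^2 · 87, so d = 87.
8^1 ≡ 8 (mod 349)
8^2 ≡ 8^2 = 64 ≡ 64 (mod 349)
8^4 ≡ 64^2 = 4096 ≡ 257 (mod 349)
8^8 ≡ 257^2 = 66049 ≡ 88 (mod 349)
8^16 ≡ 88^2 = 7744 ≡ 66 (mod 349)
8^32 ≡ 66^2 = 4356 ≡ 168 (mod 349)
8^64 ≡ 168^2 = 28224 ≡ 304 (mod 349)
87 = 64 + 16 + 4 + 2 + 1 in binary powers of 2.
So 8^87 ≡ 304 · 66 · 257 · 64 · 8 ≡ 136 (mod 349).
Squaring chain: 136 → 348; reaches −1, so base 8 does not prove 349 composite.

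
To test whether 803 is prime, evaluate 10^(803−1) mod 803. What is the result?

100

10^1 ≡ 10 (mod 803)
10^2 ≡ 10^2 = 100 ≡ 100 (mod 803)
10^4 ≡ 100^2 = 10000 ≡ 364 (mod 803)
10^8 ≡ 364^2 = 132496 ≡ 1 (mod 803)
10^16 ≡ 1^2 = 1 ≡ 1 (mod 803)
10^32 ≡ 1^2 = 1 ≡ 1 (mod 803)
10^64 ≡ 1^2 = 1 ≡ 1 (mod 803)
10^128 ≡ 1^2 = 1 ≡ 1 (mod 803)
10^256 ≡ 1^2 = 1 ≡ 1 (mod 803)
10^512 ≡ 1^2 = 1 ≡ 1 (mod 803)
802 = 512 + 256 + 32 + 2 in binary powers of 2.
So 10^802 ≡ 1 · 1 · 1 · 100 ≡ 100 (mod 803).
Since 100 ≠ 1, base 10 is a Fermat witness: 803 is composite.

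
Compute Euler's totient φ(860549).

Factor: 860549 = 41 · 139 · 151.
φ(860549) = (41−1) · (139−1) · (151−1) = 40 · 138 · 150 = 828000.

828000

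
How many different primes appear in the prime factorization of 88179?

5

88179 = 3 · 29393
29393 = 7 · 4199
4199 = 13 · 323
323 = 17 · 19
88179 = 3 · 7 · 13 · 17 · 19, which has 5 distinct prime factors.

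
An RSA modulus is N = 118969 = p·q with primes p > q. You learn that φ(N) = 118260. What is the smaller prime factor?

271

φ(n) = (p−1)(q−1) = n − (p+q) + 1, so p + q = 118969 − 118260 + 1 = 710.
p and q are the roots of t² − 710t + 118969 = 0.
Discriminant: 710² − 4·118969 = 504100 − 475876 = 28224; √28224 = 168.
q = (710 − 168)/2 = 271, p = (710 + 168)/2 = 439.
Check: 271 · 439 = 118969.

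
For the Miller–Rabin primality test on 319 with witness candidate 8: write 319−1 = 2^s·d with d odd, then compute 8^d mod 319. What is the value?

319 − 1 = 318 = 2^1 · 159, so d = 159.
8^1 ≡ 8 (mod 319)
8^2 ≡ 8^2 = 64 ≡ 64 (mod 319)
8^4 ≡ 64^2 = 4096 ≡ 268 (mod 319)
8^8 ≡ 268^2 = 71824 ≡ 49 (mod 319)
8^16 ≡ 49^2 = 2401 ≡ 168 (mod 319)
8^32 ≡ 168^2 = 28224 ≡ 152 (mod 319)
8^64 ≡ 152^2 = 23104 ≡ 136 (mod 319)
8^128 ≡ 136^2 = 18496 ≡ 313 (mod 319)
159 = 128 + 16 + 8 + 4 + 2 + 1 in binary powers of 2.
So 8^159 ≡ 313 · 168 · 49 · 268 · 64 · 8 ≡ 205 (mod 319).
Squaring chain: 205; never reaches −1, so base 8 is a Miller–Rabin witness that 319 is composite.

205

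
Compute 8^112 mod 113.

1

8^1 ≡ 8 (mod 113)
8^2 ≡ 8^2 = 64 ≡ 64 (mod 113)
8^4 ≡ 64^2 = 4096 ≡ 28 (mod 113)
8^8 ≡ 28^2 = 784 ≡ 106 (mod 113)
8^16 ≡ 106^2 = 11236 ≡ 49 (mod 113)
8^32 ≡ 49^2 = 2401 ≡ 28 (mod 113)
8^64 ≡ 28^2 = 784 ≡ 106 (mod 113)
112 = 64 + 32 + 16 in binary powers of 2.
So 8^112 ≡ 106 · 28 · 49 ≡ 1 (mod 113).
Since the result is 1, base 8 gives no evidence that 113 is composite.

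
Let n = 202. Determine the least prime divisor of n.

2

202 is even: 2 divides it.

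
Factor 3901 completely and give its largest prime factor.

83

3901 = 47 · 83
83 is prime.
So 3901 = 47 · 83; the largest prime factor is 83.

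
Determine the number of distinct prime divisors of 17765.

4

17765 = 5 · 3553
3553 = 11 · 323
323 = 17 · 19
17765 = 5 · 11 · 17 · 19, which has 4 distinct prime factors.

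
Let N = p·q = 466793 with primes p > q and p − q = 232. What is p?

809

Since p = q + 232, we have 466793 = q(q + 232), so q² + 232q − 466793 = 0.
Discriminant: 232² + 4·466793 = 53824 + 1867172 = 1920996; √1920996 = 1386.
q = (−232 + 1386)/2 = 577, and p = q + 232 = 809.
Check: 577 · 809 = 466793.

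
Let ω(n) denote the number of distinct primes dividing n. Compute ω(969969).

6

969969 = 3 · 323323
323323 = 7 · 46189
46189 = 11 · 4199
4199 = 13 · 323
323 = 17 · 19
969969 = 3 · 7 · 11 · 13 · 17 · 19, which has 6 distinct prime factors.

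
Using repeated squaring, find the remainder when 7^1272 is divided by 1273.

1179

7^1 ≡ 7 (mod 1273)
7^2 ≡ 7^2 = 49 ≡ 49 (mod 1273)
7^4 ≡ 49^2 = 2401 ≡ 1128 (mod 1273)
7^8 ≡ 1128^2 = 1272384 ≡ 657 (mod 1273)
7^16 ≡ 657^2 = 431649 ≡ 102 (mod 1273)
7^32 ≡ 102^2 = 10404 ≡ 220 (mod 1273)
7^64 ≡ 220^2 = 48400 ≡ 26 (mod 1273)
7^128 ≡ 26^2 = 676 ≡ 676 (mod 1273)
7^256 ≡ 676^2 = 456976 ≡ 1242 (mod 1273)
7^512 ≡ 1242^2 = 1542564 ≡ 961 (mod 1273)
7^1024 ≡ 961^2 = 923521 ≡ 596 (mod 1273)
1272 = 1024 + 128 + 64 + 32 + 16 + 8 in binary powers of 2.
So 7^1272 ≡ 596 · 676 · 26 · 220 · 102 · 657 ≡ 1179 (mod 1273).
Since 1179 ≠ 1, base 7 is a Fermat witness: 1273 is composite.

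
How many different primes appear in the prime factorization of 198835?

5

198835 = 5 · 39767
39767 = 7 · 5681
5681 = 13 · 437
437 = 19 · 23
198835 = 5 · 7 · 13 · 19 · 23, which has 5 distinct prime factors.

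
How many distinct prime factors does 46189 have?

46189 = 11 · 4199
4199 = 13 · 323
323 = 17 · 19
46189 = 11 · 13 · 17 · 19, which has 4 distinct prime factors.

4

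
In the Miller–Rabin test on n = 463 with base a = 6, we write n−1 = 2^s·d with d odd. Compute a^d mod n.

463 − 1 = 462 = 2^1 · 231, so d = 231.
6^1 ≡ 6 (mod 463)
6^2 ≡ 6^2 = 36 ≡ 36 (mod 463)
6^4 ≡ 36^2 = 1296 ≡ 370 (mod 463)
6^8 ≡ 370^2 = 136900 ≡ 315 (mod 463)
6^16 ≡ 315^2 = 99225 ≡ 143 (mod 463)
6^32 ≡ 143^2 = 20449 ≡ 77 (mod 463)
6^64 ≡ 77^2 = 5929 ≡ 373 (mod 463)
6^128 ≡ 373^2 = 139129 ≡ 229 (mod 463)
231 = 128 + 64 + 32 + 4 + 2 + 1 in binary powers of 2.
So 6^231 ≡ 229 · 373 · 77 · 370 · 36 · 6 ≡ 462 (mod 463).
Since 6^d ≡ 462 (mod 463), base 6 does not prove 463 composite.

462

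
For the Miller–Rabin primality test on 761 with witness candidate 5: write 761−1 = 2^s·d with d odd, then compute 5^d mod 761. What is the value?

761 − 1 = 760 = 2^3 · 95, so d = 95.
5^1 ≡ 5 (mod 761)
5^2 ≡ 5^2 = 25 ≡ 25 (mod 761)
5^4 ≡ 25^2 = 625 ≡ 625 (mod 761)
5^8 ≡ 625^2 = 390625 ≡ 232 (mod 761)
5^16 ≡ 232^2 = 53824 ≡ 554 (mod 761)
5^32 ≡ 554^2 = 306916 ≡ 233 (mod 761)
5^64 ≡ 233^2 = 54289 ≡ 258 (mod 761)
95 = 64 + 16 + 8 + 4 + 2 + 1 in binary powers of 2.
So 5^95 ≡ 258 · 554 · 232 · 625 · 25 · 5 ≡ 760 (mod 761).
Since 5^d ≡ 760 (mod 761), base 5 does not prove 761 composite.

760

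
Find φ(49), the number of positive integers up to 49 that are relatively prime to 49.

Factor: 49 = 7^2.
φ(49) = 7^1·(7−1) = 42.

42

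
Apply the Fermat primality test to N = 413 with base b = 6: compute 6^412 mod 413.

6^1 ≡ 6 (mod 413)
6^2 ≡ 6^2 = 36 ≡ 36 (mod 413)
6^4 ≡ 36^2 = 1296 ≡ 57 (mod 413)
6^8 ≡ 57^2 = 3249 ≡ 358 (mod 413)
6^16 ≡ 358^2 = 128164 ≡ 134 (mod 413)
6^32 ≡ 134^2 = 17956 ≡ 197 (mod 413)
6^64 ≡ 197^2 = 38809 ≡ 400 (mod 413)
6^128 ≡ 400^2 = 160000 ≡ 169 (mod 413)
6^256 ≡ 169^2 = 28561 ≡ 64 (mod 413)
412 = 256 + 128 + 16 + 8 + 4 in binary powers of 2.
So 6^412 ≡ 64 · 169 · 134 · 358 · 57 ≡ 400 (mod 413).
Since 400 ≠ 1, base 6 is a Fermat witness: 413 is composite.

400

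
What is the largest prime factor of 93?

93 = 3 · 31
31 is prime.
So 93 = 3 · 31; the largest prime factor is 31.

31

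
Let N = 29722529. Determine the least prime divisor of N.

89

29722529 is odd.
Digit sum 38, not divisible by 3.
Ends in 9: not divisible by 5.
7: 29722529 = 7·4246075 + 4
11: 29722529 = 11·2702048 + 1
13: 29722529 = 13·2286348 + 5
17: 29722529 = 17·1748384 + 1
19: 29722529 = 19·1564343 + 12
23: 29722529 = 23·1292283 + 20
29: 29722529 = 29·1024914 + 23
31: 29722529 = 31·958791 + 8
37: 29722529 = 37·803311 + 22
41: 29722529 = 41·724939 + 30
43: 29722529 = 43·691221 + 26
47: 29722529 = 47·632394 + 11
53: 29722529 = 53·560802 + 23
59: 29722529 = 59·503771 + 40
61: 29722529 = 61·487254 + 35
67: 29722529 = 67·443619 + 56
71: 29722529 = 71·418627 + 12
73: 29722529 = 73·407157 + 68
79: 29722529 = 79·376234 + 43
83: 29722529 = 83·358102 + 63
89: 29722529 = 89·333961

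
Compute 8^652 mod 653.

1

8^1 ≡ 8 (mod 653)
8^2 ≡ 8^2 = 64 ≡ 64 (mod 653)
8^4 ≡ 64^2 = 4096 ≡ 178 (mod 653)
8^8 ≡ 178^2 = 31684 ≡ 340 (mod 653)
8^16 ≡ 340^2 = 115600 ≡ 19 (mod 653)
8^32 ≡ 19^2 = 361 ≡ 361 (mod 653)
8^64 ≡ 361^2 = 130321 ≡ 374 (mod 653)
8^128 ≡ 374^2 = 139876 ≡ 134 (mod 653)
8^256 ≡ 134^2 = 17956 ≡ 325 (mod 653)
8^512 ≡ 325^2 = 105625 ≡ 492 (mod 653)
652 = 512 + 128 + 8 + 4 in binary powers of 2.
So 8^652 ≡ 492 · 134 · 340 · 178 ≡ 1 (mod 653).
Since the result is 1, base 8 gives no evidence that 653 is composite.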